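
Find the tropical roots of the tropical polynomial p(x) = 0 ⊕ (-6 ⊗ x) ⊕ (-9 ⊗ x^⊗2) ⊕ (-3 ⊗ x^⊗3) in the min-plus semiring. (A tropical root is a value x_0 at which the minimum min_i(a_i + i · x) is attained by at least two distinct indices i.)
Roots: {-6, 3, 6}

Each tropical root is a break point of the lower envelope of the lines y = a_i + i · x (there are 4 lines, with slopes 0, 1, ..., 3). Only the lines that attain the minimum somewhere contribute to roots; other lines are dominated. Here the surviving (envelope) indices are i = 3, i = 2, i = 1, i = 0.
Intersections between consecutive envelope lines give the roots: for adjacent envelope indices i < j the intersection is x = (a_i − a_j) / (j − i). Reading off the sorted break points: {-6, 3, 6}.
Verification: at each break x_0, at least two indices attain the minimum of min_i(a_i + i · x_0).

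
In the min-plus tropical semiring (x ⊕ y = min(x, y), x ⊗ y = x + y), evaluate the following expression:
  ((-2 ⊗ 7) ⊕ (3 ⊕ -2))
((-2 ⊗ 7) ⊕ (3 ⊕ -2)) = -2

Expand innermost to outermost. Recall ⊕ takes the minimum of its arguments and ⊗ takes their sum. Working out the expression ((-2 ⊗ 7) ⊕ (3 ⊕ -2)) gives -2.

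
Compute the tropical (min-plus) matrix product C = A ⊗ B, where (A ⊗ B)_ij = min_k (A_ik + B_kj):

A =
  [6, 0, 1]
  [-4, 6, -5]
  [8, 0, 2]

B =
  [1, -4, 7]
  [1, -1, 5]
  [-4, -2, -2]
A ⊗ B =
  [-3, -1, -1]
  [-9, -8, -7]
  [-2, -1, 0]

Apply the min-plus product entry-by-entry:
  C[0][0] = min over k of (A[0][0] + B[0][0] = 6 + 1 = 7, A[0][1] + B[1][0] = 0 + 1 = 1, A[0][2] + B[2][0] = 1 + -4 = -3) = -3 (attained at k = 2)
  C[0][1] = min over k of (A[0][0] + B[0][1] = 6 + -4 = 2, A[0][1] + B[1][1] = 0 + -1 = -1, A[0][2] + B[2][1] = 1 + -2 = -1) = -1 (attained at k = 1)
  C[0][2] = min over k of (A[0][0] + B[0][2] = 6 + 7 = 13, A[0][1] + B[1][2] = 0 + 5 = 5, A[0][2] + B[2][2] = 1 + -2 = -1) = -1 (attained at k = 2)
  C[1][0] = min over k of (A[1][0] + B[0][0] = -4 + 1 = -3, A[1][1] + B[1][0] = 6 + 1 = 7, A[1][2] + B[2][0] = -5 + -4 = -9) = -9 (attained at k = 2)
  C[1][1] = min over k of (A[1][0] + B[0][1] = -4 + -4 = -8, A[1][1] + B[1][1] = 6 + -1 = 5, A[1][2] + B[2][1] = -5 + -2 = -7) = -8 (attained at k = 0)
  C[1][2] = min over k of (A[1][0] + B[0][2] = -4 + 7 = 3, A[1][1] + B[1][2] = 6 + 5 = 11, A[1][2] + B[2][2] = -5 + -2 = -7) = -7 (attained at k = 2)
  C[2][0] = min over k of (A[2][0] + B[0][0] = 8 + 1 = 9, A[2][1] + B[1][0] = 0 + 1 = 1, A[2][2] + B[2][0] = 2 + -4 = -2) = -2 (attained at k = 2)
  C[2][1] = min over k of (A[2][0] + B[0][1] = 8 + -4 = 4, A[2][1] + B[1][1] = 0 + -1 = -1, A[2][2] + B[2][1] = 2 + -2 = 0) = -1 (attained at k = 1)
  C[2][2] = min over k of (A[2][0] + B[0][2] = 8 + 7 = 15, A[2][1] + B[1][2] = 0 + 5 = 5, A[2][2] + B[2][2] = 2 + -2 = 0) = 0 (attained at k = 2)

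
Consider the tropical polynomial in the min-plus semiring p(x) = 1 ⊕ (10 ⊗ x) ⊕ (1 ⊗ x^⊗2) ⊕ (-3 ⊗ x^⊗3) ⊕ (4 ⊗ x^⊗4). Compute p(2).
p(2) = 1

A tropical monomial a ⊗ x^⊗i evaluates to a + i · x. Evaluating each term at x = 2:
  Term 0 contributes 1 + 0 · 2 = 1
  Term 1 contributes 10 + 1 · 2 = 12
  Term 2 contributes 1 + 2 · 2 = 5
  Term 3 contributes -3 + 3 · 2 = 3
  Term 4 contributes 4 + 4 · 2 = 12
p(2) = ⊕ of these = min[1, 12, 5, 3, 12] = 1.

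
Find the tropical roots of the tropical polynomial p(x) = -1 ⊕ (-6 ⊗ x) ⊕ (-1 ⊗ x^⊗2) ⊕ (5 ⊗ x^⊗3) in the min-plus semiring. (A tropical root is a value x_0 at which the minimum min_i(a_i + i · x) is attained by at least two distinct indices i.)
Roots: {-6, -5, 5}

Each tropical root is a break point of the lower envelope of the lines y = a_i + i · x (there are 4 lines, with slopes 0, 1, ..., 3). Only the lines that attain the minimum somewhere contribute to roots; other lines are dominated. Here the surviving (envelope) indices are i = 3, i = 2, i = 1, i = 0.
Intersections between consecutive envelope lines give the roots: for adjacent envelope indices i < j the intersection is x = (a_i − a_j) / (j − i). Reading off the sorted break points: {-6, -5, 5}.
Verification: at each break x_0, at least two indices attain the minimum of min_i(a_i + i · x_0).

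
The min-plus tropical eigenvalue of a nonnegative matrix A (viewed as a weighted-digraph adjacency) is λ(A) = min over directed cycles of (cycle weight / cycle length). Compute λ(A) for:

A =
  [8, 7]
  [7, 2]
λ(A) = 2

Enumerate directed cycles and compute their means (weight / length). Sample:
  cycle 0 → 0: weight = 8, length = 1, mean = 8/1 ≈ 8.000
  cycle 1 → 1: weight = 2, length = 1, mean = 2/1 ≈ 2.000
  cycle 0 → 1 → 0: weight = 14, length = 2, mean = 14/2 ≈ 7.000
  cycle 1 → 0 → 1: weight = 14, length = 2, mean = 14/2 ≈ 7.000
Minimum mean = 2.000, attained e.g. along the cycle 1 → 1 with weight 2 and length 1. So λ(A) = 2/1 = 2.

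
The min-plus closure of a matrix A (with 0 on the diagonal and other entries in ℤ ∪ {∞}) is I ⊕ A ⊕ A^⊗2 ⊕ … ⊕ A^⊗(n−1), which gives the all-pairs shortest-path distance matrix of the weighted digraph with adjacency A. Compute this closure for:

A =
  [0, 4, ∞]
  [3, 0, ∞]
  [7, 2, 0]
Closure =
  [0, 4, ∞]
  [3, 0, ∞]
  [5, 2, 0]

This is the Floyd-Warshall all-pairs shortest-path computation. For each intermediate vertex k = 0, 1, …, 2, update dist[i][j] ← min(dist[i][j], dist[i][k] + dist[k][j]). The final matrix gives, for each (i, j), the minimum total weight of any directed path from i to j (possibly empty when i = j).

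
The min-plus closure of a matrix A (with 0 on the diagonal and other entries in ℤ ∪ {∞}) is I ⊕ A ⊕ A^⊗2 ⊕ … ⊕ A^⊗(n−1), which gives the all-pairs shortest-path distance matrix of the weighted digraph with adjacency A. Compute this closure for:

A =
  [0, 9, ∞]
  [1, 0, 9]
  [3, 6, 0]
Closure =
  [0, 9, 18]
  [1, 0, 9]
  [3, 6, 0]

This is the Floyd-Warshall all-pairs shortest-path computation. For each intermediate vertex k = 0, 1, …, 2, update dist[i][j] ← min(dist[i][j], dist[i][k] + dist[k][j]). The final matrix gives, for each (i, j), the minimum total weight of any directed path from i to j (possibly empty when i = j).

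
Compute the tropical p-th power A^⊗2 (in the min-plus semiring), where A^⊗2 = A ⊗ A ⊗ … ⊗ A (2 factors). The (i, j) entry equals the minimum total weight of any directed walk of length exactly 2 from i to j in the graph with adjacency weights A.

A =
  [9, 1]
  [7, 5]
A^⊗2 =
  [8, 6]
  [12, 8]

Each entry (A^⊗2)_ij equals the minimum over all length-2 walks i = v_0 → v_1 → … → v_2 = j of Σ_t A[v_t][v_{t+1}]. For example, for (i, j) = (0, 1) we minimise over 2 possible intermediate vertex sequences; the minimum is 6, attained along the walk 0 → 1 → 1.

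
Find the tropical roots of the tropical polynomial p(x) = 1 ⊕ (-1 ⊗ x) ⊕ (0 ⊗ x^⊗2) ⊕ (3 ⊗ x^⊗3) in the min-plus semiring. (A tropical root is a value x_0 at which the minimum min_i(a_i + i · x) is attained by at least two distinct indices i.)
Roots: {-3, -1, 2}

Each tropical root is a break point of the lower envelope of the lines y = a_i + i · x (there are 4 lines, with slopes 0, 1, ..., 3). Only the lines that attain the minimum somewhere contribute to roots; other lines are dominated. Here the surviving (envelope) indices are i = 3, i = 2, i = 1, i = 0.
Intersections between consecutive envelope lines give the roots: for adjacent envelope indices i < j the intersection is x = (a_i − a_j) / (j − i). Reading off the sorted break points: {-3, -1, 2}.
Verification: at each break x_0, at least two indices attain the minimum of min_i(a_i + i · x_0).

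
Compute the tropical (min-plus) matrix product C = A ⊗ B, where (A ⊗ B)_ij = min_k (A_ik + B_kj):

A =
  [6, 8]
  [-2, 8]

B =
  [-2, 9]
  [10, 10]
A ⊗ B =
  [4, 15]
  [-4, 7]

Apply the min-plus product entry-by-entry:
  C[0][0] = min over k of (A[0][0] + B[0][0] = 6 + -2 = 4, A[0][1] + B[1][0] = 8 + 10 = 18) = 4 (attained at k = 0)
  C[0][1] = min over k of (A[0][0] + B[0][1] = 6 + 9 = 15, A[0][1] + B[1][1] = 8 + 10 = 18) = 15 (attained at k = 0)
  C[1][0] = min over k of (A[1][0] + B[0][0] = -2 + -2 = -4, A[1][1] + B[1][0] = 8 + 10 = 18) = -4 (attained at k = 0)
  C[1][1] = min over k of (A[1][0] + B[0][1] = -2 + 9 = 7, A[1][1] + B[1][1] = 8 + 10 = 18) = 7 (attained at k = 0)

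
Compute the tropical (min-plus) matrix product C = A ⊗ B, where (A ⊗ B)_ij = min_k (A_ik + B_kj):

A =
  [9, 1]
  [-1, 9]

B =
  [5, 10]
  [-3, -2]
A ⊗ B =
  [-2, -1]
  [4, 7]

Apply the min-plus product entry-by-entry:
  C[0][0] = min over k of (A[0][0] + B[0][0] = 9 + 5 = 14, A[0][1] + B[1][0] = 1 + -3 = -2) = -2 (attained at k = 1)
  C[0][1] = min over k of (A[0][0] + B[0][1] = 9 + 10 = 19, A[0][1] + B[1][1] = 1 + -2 = -1) = -1 (attained at k = 1)
  C[1][0] = min over k of (A[1][0] + B[0][0] = -1 + 5 = 4, A[1][1] + B[1][0] = 9 + -3 = 6) = 4 (attained at k = 0)
  C[1][1] = min over k of (A[1][0] + B[0][1] = -1 + 10 = 9, A[1][1] + B[1][1] = 9 + -2 = 7) = 7 (attained at k = 1)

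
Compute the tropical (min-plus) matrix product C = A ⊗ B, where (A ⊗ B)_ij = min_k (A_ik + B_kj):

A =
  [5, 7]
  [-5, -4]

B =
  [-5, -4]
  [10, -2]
A ⊗ B =
  [0, 1]
  [-10, -9]

Apply the min-plus product entry-by-entry:
  C[0][0] = min over k of (A[0][0] + B[0][0] = 5 + -5 = 0, A[0][1] + B[1][0] = 7 + 10 = 17) = 0 (attained at k = 0)
  C[0][1] = min over k of (A[0][0] + B[0][1] = 5 + -4 = 1, A[0][1] + B[1][1] = 7 + -2 = 5) = 1 (attained at k = 0)
  C[1][0] = min over k of (A[1][0] + B[0][0] = -5 + -5 = -10, A[1][1] + B[1][0] = -4 + 10 = 6) = -10 (attained at k = 0)
  C[1][1] = min over k of (A[1][0] + B[0][1] = -5 + -4 = -9, A[1][1] + B[1][1] = -4 + -2 = -6) = -9 (attained at k = 0)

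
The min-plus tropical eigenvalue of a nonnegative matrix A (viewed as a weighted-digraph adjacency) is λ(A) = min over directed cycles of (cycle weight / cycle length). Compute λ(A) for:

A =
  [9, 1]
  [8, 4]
λ(A) = 4

Enumerate directed cycles and compute their means (weight / length). Sample:
  cycle 0 → 0: weight = 9, length = 1, mean = 9/1 ≈ 9.000
  cycle 1 → 1: weight = 4, length = 1, mean = 4/1 ≈ 4.000
  cycle 0 → 1 → 0: weight = 9, length = 2, mean = 9/2 ≈ 4.500
  cycle 1 → 0 → 1: weight = 9, length = 2, mean = 9/2 ≈ 4.500
Minimum mean = 4.000, attained e.g. along the cycle 1 → 1 with weight 4 and length 1. So λ(A) = 4/1 = 4.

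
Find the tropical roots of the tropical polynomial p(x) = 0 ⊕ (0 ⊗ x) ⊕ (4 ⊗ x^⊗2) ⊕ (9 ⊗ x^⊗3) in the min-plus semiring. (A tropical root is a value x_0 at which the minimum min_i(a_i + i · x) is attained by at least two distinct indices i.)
Roots: {-5, -4, 0}

Each tropical root is a break point of the lower envelope of the lines y = a_i + i · x (there are 4 lines, with slopes 0, 1, ..., 3). Only the lines that attain the minimum somewhere contribute to roots; other lines are dominated. Here the surviving (envelope) indices are i = 3, i = 2, i = 1, i = 0.
Intersections between consecutive envelope lines give the roots: for adjacent envelope indices i < j the intersection is x = (a_i − a_j) / (j − i). Reading off the sorted break points: {-5, -4, 0}.
Verification: at each break x_0, at least two indices attain the minimum of min_i(a_i + i · x_0).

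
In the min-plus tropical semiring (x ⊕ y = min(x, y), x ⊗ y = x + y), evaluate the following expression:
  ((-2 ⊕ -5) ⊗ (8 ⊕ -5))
((-2 ⊕ -5) ⊗ (8 ⊕ -5)) = -10

Expand innermost to outermost. Recall ⊕ takes the minimum of its arguments and ⊗ takes their sum. Working out the expression ((-2 ⊕ -5) ⊗ (8 ⊕ -5)) gives -10.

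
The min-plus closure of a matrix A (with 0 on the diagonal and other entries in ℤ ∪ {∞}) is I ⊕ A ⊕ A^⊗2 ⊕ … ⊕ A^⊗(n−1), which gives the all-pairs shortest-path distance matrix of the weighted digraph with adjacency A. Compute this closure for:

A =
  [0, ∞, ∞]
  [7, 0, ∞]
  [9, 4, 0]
Closure =
  [0, ∞, ∞]
  [7, 0, ∞]
  [9, 4, 0]

This is the Floyd-Warshall all-pairs shortest-path computation. For each intermediate vertex k = 0, 1, …, 2, update dist[i][j] ← min(dist[i][j], dist[i][k] + dist[k][j]). The final matrix gives, for each (i, j), the minimum total weight of any directed path from i to j (possibly empty when i = j).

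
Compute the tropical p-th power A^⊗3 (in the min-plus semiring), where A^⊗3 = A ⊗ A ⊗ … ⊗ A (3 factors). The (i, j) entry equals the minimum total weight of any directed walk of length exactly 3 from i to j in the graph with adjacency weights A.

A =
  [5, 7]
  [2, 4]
A^⊗3 =
  [13, 15]
  [10, 12]

Each entry (A^⊗3)_ij equals the minimum over all length-3 walks i = v_0 → v_1 → … → v_3 = j of Σ_t A[v_t][v_{t+1}]. For example, for (i, j) = (0, 1) we minimise over 4 possible intermediate vertex sequences; the minimum is 15, attained along the walk 0 → 1 → 1 → 1.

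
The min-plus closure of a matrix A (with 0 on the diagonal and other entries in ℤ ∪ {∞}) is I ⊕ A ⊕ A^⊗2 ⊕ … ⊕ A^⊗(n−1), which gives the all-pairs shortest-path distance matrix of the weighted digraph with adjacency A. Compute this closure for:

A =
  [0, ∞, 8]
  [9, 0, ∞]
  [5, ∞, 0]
Closure =
  [0, ∞, 8]
  [9, 0, 17]
  [5, ∞, 0]

This is the Floyd-Warshall all-pairs shortest-path computation. For each intermediate vertex k = 0, 1, …, 2, update dist[i][j] ← min(dist[i][j], dist[i][k] + dist[k][j]). The final matrix gives, for each (i, j), the minimum total weight of any directed path from i to j (possibly empty when i = j).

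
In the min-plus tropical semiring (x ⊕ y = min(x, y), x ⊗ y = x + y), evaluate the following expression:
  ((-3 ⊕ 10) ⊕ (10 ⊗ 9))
((-3 ⊕ 10) ⊕ (10 ⊗ 9)) = -3

Expand innermost to outermost. Recall ⊕ takes the minimum of its arguments and ⊗ takes their sum. Working out the expression ((-3 ⊕ 10) ⊕ (10 ⊗ 9)) gives -3.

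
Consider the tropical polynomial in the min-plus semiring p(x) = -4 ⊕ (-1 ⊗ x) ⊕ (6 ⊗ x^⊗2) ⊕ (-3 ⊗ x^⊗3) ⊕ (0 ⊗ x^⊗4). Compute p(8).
p(8) = -4

A tropical monomial a ⊗ x^⊗i evaluates to a + i · x. Evaluating each term at x = 8:
  Term 0 contributes -4 + 0 · 8 = -4
  Term 1 contributes -1 + 1 · 8 = 7
  Term 2 contributes 6 + 2 · 8 = 22
  Term 3 contributes -3 + 3 · 8 = 21
  Term 4 contributes 0 + 4 · 8 = 32
p(8) = ⊕ of these = min[-4, 7, 22, 21, 32] = -4.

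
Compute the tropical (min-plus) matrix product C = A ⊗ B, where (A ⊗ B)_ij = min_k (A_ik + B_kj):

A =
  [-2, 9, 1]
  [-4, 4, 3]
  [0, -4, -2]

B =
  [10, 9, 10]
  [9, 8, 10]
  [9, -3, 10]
A ⊗ B =
  [8, -2, 8]
  [6, 0, 6]
  [5, -5, 6]

Apply the min-plus product entry-by-entry:
  C[0][0] = min over k of (A[0][0] + B[0][0] = -2 + 10 = 8, A[0][1] + B[1][0] = 9 + 9 = 18, A[0][2] + B[2][0] = 1 + 9 = 10) = 8 (attained at k = 0)
  C[0][1] = min over k of (A[0][0] + B[0][1] = -2 + 9 = 7, A[0][1] + B[1][1] = 9 + 8 = 17, A[0][2] + B[2][1] = 1 + -3 = -2) = -2 (attained at k = 2)
  C[0][2] = min over k of (A[0][0] + B[0][2] = -2 + 10 = 8, A[0][1] + B[1][2] = 9 + 10 = 19, A[0][2] + B[2][2] = 1 + 10 = 11) = 8 (attained at k = 0)
  C[1][0] = min over k of (A[1][0] + B[0][0] = -4 + 10 = 6, A[1][1] + B[1][0] = 4 + 9 = 13, A[1][2] + B[2][0] = 3 + 9 = 12) = 6 (attained at k = 0)
  C[1][1] = min over k of (A[1][0] + B[0][1] = -4 + 9 = 5, A[1][1] + B[1][1] = 4 + 8 = 12, A[1][2] + B[2][1] = 3 + -3 = 0) = 0 (attained at k = 2)
  C[1][2] = min over k of (A[1][0] + B[0][2] = -4 + 10 = 6, A[1][1] + B[1][2] = 4 + 10 = 14, A[1][2] + B[2][2] = 3 + 10 = 13) = 6 (attained at k = 0)
  C[2][0] = min over k of (A[2][0] + B[0][0] = 0 + 10 = 10, A[2][1] + B[1][0] = -4 + 9 = 5, A[2][2] + B[2][0] = -2 + 9 = 7) = 5 (attained at k = 1)
  C[2][1] = min over k of (A[2][0] + B[0][1] = 0 + 9 = 9, A[2][1] + B[1][1] = -4 + 8 = 4, A[2][2] + B[2][1] = -2 + -3 = -5) = -5 (attained at k = 2)
  C[2][2] = min over k of (A[2][0] + B[0][2] = 0 + 10 = 10, A[2][1] + B[1][2] = -4 + 10 = 6, A[2][2] + B[2][2] = -2 + 10 = 8) = 6 (attained at k = 1)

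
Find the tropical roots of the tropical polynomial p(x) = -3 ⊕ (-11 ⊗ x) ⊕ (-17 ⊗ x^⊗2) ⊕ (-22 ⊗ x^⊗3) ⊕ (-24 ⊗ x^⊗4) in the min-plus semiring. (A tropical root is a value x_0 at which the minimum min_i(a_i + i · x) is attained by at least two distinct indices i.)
Roots: {2, 5, 6, 8}

Each tropical root is a break point of the lower envelope of the lines y = a_i + i · x (there are 5 lines, with slopes 0, 1, ..., 4). Only the lines that attain the minimum somewhere contribute to roots; other lines are dominated. Here the surviving (envelope) indices are i = 4, i = 3, i = 2, i = 1, i = 0.
Intersections between consecutive envelope lines give the roots: for adjacent envelope indices i < j the intersection is x = (a_i − a_j) / (j − i). Reading off the sorted break points: {2, 5, 6, 8}.
Verification: at each break x_0, at least two indices attain the minimum of min_i(a_i + i · x_0).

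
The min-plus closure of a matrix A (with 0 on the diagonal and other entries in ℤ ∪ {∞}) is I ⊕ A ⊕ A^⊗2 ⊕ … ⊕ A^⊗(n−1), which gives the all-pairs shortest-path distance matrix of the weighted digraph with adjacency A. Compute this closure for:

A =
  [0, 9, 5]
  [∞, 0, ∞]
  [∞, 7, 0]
Closure =
  [0, 9, 5]
  [∞, 0, ∞]
  [∞, 7, 0]

This is the Floyd-Warshall all-pairs shortest-path computation. For each intermediate vertex k = 0, 1, …, 2, update dist[i][j] ← min(dist[i][j], dist[i][k] + dist[k][j]). The final matrix gives, for each (i, j), the minimum total weight of any directed path from i to j (possibly empty when i = j).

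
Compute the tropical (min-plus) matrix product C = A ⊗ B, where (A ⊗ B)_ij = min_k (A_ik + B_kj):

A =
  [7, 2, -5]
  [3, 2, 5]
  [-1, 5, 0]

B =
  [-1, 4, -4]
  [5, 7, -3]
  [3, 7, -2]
A ⊗ B =
  [-2, 2, -7]
  [2, 7, -1]
  [-2, 3, -5]

Apply the min-plus product entry-by-entry:
  C[0][0] = min over k of (A[0][0] + B[0][0] = 7 + -1 = 6, A[0][1] + B[1][0] = 2 + 5 = 7, A[0][2] + B[2][0] = -5 + 3 = -2) = -2 (attained at k = 2)
  C[0][1] = min over k of (A[0][0] + B[0][1] = 7 + 4 = 11, A[0][1] + B[1][1] = 2 + 7 = 9, A[0][2] + B[2][1] = -5 + 7 = 2) = 2 (attained at k = 2)
  C[0][2] = min over k of (A[0][0] + B[0][2] = 7 + -4 = 3, A[0][1] + B[1][2] = 2 + -3 = -1, A[0][2] + B[2][2] = -5 + -2 = -7) = -7 (attained at k = 2)
  C[1][0] = min over k of (A[1][0] + B[0][0] = 3 + -1 = 2, A[1][1] + B[1][0] = 2 + 5 = 7, A[1][2] + B[2][0] = 5 + 3 = 8) = 2 (attained at k = 0)
  C[1][1] = min over k of (A[1][0] + B[0][1] = 3 + 4 = 7, A[1][1] + B[1][1] = 2 + 7 = 9, A[1][2] + B[2][1] = 5 + 7 = 12) = 7 (attained at k = 0)
  C[1][2] = min over k of (A[1][0] + B[0][2] = 3 + -4 = -1, A[1][1] + B[1][2] = 2 + -3 = -1, A[1][2] + B[2][2] = 5 + -2 = 3) = -1 (attained at k = 0)
  C[2][0] = min over k of (A[2][0] + B[0][0] = -1 + -1 = -2, A[2][1] + B[1][0] = 5 + 5 = 10, A[2][2] + B[2][0] = 0 + 3 = 3) = -2 (attained at k = 0)
  C[2][1] = min over k of (A[2][0] + B[0][1] = -1 + 4 = 3, A[2][1] + B[1][1] = 5 + 7 = 12, A[2][2] + B[2][1] = 0 + 7 = 7) = 3 (attained at k = 0)
  C[2][2] = min over k of (A[2][0] + B[0][2] = -1 + -4 = -5, A[2][1] + B[1][2] = 5 + -3 = 2, A[2][2] + B[2][2] = 0 + -2 = -2) = -5 (attained at k = 0)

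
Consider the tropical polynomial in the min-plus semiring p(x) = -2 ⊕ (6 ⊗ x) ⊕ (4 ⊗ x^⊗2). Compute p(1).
p(1) = -2

A tropical monomial a ⊗ x^⊗i evaluates to a + i · x. Evaluating each term at x = 1:
  Term 0 contributes -2 + 0 · 1 = -2
  Term 1 contributes 6 + 1 · 1 = 7
  Term 2 contributes 4 + 2 · 1 = 6
p(1) = ⊕ of these = min[-2, 7, 6] = -2.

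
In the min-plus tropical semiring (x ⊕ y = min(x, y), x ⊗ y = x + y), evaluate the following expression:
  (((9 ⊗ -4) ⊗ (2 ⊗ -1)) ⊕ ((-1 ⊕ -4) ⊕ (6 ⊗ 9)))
(((9 ⊗ -4) ⊗ (2 ⊗ -1)) ⊕ ((-1 ⊕ -4) ⊕ (6 ⊗ 9))) = -4

Expand innermost to outermost. Recall ⊕ takes the minimum of its arguments and ⊗ takes their sum. Working out the expression (((9 ⊗ -4) ⊗ (2 ⊗ -1)) ⊕ ((-1 ⊕ -4) ⊕ (6 ⊗ 9))) gives -4.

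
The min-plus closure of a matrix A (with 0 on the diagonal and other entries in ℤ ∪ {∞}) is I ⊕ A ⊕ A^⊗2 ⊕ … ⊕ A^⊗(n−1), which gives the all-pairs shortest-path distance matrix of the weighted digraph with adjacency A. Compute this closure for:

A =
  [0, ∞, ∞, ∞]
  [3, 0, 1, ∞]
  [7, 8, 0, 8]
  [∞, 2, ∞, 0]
Closure =
  [0, ∞, ∞, ∞]
  [3, 0, 1, 9]
  [7, 8, 0, 8]
  [5, 2, 3, 0]

This is the Floyd-Warshall all-pairs shortest-path computation. For each intermediate vertex k = 0, 1, …, 3, update dist[i][j] ← min(dist[i][j], dist[i][k] + dist[k][j]). The final matrix gives, for each (i, j), the minimum total weight of any directed path from i to j (possibly empty when i = j).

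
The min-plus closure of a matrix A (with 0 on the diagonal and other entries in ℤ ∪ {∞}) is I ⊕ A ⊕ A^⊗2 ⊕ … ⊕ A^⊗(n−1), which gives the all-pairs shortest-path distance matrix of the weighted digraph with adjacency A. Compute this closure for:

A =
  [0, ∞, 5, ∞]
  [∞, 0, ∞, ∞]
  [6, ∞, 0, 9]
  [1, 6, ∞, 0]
Closure =
  [0, 20, 5, 14]
  [∞, 0, ∞, ∞]
  [6, 15, 0, 9]
  [1, 6, 6, 0]

This is the Floyd-Warshall all-pairs shortest-path computation. For each intermediate vertex k = 0, 1, …, 3, update dist[i][j] ← min(dist[i][j], dist[i][k] + dist[k][j]). The final matrix gives, for each (i, j), the minimum total weight of any directed path from i to j (possibly empty when i = j).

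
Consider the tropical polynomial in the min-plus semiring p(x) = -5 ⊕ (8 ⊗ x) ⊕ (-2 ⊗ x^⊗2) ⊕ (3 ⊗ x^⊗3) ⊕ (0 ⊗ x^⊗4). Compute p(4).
p(4) = -5

A tropical monomial a ⊗ x^⊗i evaluates to a + i · x. Evaluating each term at x = 4:
  Term 0 contributes -5 + 0 · 4 = -5
  Term 1 contributes 8 + 1 · 4 = 12
  Term 2 contributes -2 + 2 · 4 = 6
  Term 3 contributes 3 + 3 · 4 = 15
  Term 4 contributes 0 + 4 · 4 = 16
p(4) = ⊕ of these = min[-5, 12, 6, 15, 16] = -5.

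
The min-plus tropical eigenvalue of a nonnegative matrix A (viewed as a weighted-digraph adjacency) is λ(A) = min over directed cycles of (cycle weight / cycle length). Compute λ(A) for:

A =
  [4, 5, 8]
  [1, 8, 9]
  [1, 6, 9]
λ(A) = 3

Enumerate directed cycles and compute their means (weight / length). Sample:
  cycle 0 → 0: weight = 4, length = 1, mean = 4/1 ≈ 4.000
  cycle 1 → 1: weight = 8, length = 1, mean = 8/1 ≈ 8.000
  cycle 2 → 2: weight = 9, length = 1, mean = 9/1 ≈ 9.000
  cycle 0 → 1 → 0: weight = 6, length = 2, mean = 6/2 ≈ 3.000
  cycle 0 → 2 → 0: weight = 9, length = 2, mean = 9/2 ≈ 4.500
  cycle 1 → 0 → 1: weight = 6, length = 2, mean = 6/2 ≈ 3.000
Minimum mean = 3.000, attained e.g. along the cycle 0 → 1 → 0 with weight 6 and length 2. So λ(A) = 6/2 = 3.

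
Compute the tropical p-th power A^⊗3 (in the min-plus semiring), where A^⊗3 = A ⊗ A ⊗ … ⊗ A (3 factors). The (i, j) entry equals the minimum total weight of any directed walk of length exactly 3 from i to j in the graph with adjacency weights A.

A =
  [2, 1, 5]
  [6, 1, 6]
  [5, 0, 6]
A^⊗3 =
  [6, 3, 8]
  [8, 3, 8]
  [7, 2, 7]

Each entry (A^⊗3)_ij equals the minimum over all length-3 walks i = v_0 → v_1 → … → v_3 = j of Σ_t A[v_t][v_{t+1}]. For example, for (i, j) = (0, 2) we minimise over 9 possible intermediate vertex sequences; the minimum is 8, attained along the walk 0 → 1 → 1 → 2.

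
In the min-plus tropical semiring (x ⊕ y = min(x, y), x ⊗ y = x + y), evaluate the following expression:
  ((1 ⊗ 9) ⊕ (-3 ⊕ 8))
((1 ⊗ 9) ⊕ (-3 ⊕ 8)) = -3

Expand innermost to outermost. Recall ⊕ takes the minimum of its arguments and ⊗ takes their sum. Working out the expression ((1 ⊗ 9) ⊕ (-3 ⊕ 8)) gives -3.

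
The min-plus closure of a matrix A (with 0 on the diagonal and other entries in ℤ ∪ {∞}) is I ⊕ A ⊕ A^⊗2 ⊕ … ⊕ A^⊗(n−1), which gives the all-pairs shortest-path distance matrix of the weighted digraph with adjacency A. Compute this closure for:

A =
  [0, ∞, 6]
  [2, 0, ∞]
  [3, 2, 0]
Closure =
  [0, 8, 6]
  [2, 0, 8]
  [3, 2, 0]

This is the Floyd-Warshall all-pairs shortest-path computation. For each intermediate vertex k = 0, 1, …, 2, update dist[i][j] ← min(dist[i][j], dist[i][k] + dist[k][j]). The final matrix gives, for each (i, j), the minimum total weight of any directed path from i to j (possibly empty when i = j).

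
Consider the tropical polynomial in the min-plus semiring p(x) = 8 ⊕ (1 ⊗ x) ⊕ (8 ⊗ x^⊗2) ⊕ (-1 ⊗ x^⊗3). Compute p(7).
p(7) = 8

A tropical monomial a ⊗ x^⊗i evaluates to a + i · x. Evaluating each term at x = 7:
  Term 0 contributes 8 + 0 · 7 = 8
  Term 1 contributes 1 + 1 · 7 = 8
  Term 2 contributes 8 + 2 · 7 = 22
  Term 3 contributes -1 + 3 · 7 = 20
p(7) = ⊕ of these = min[8, 8, 22, 20] = 8.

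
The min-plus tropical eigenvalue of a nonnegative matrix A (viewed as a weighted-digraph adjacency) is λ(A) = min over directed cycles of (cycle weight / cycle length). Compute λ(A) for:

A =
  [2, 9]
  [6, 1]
λ(A) = 1

Enumerate directed cycles and compute their means (weight / length). Sample:
  cycle 0 → 0: weight = 2, length = 1, mean = 2/1 ≈ 2.000
  cycle 1 → 1: weight = 1, length = 1, mean = 1/1 ≈ 1.000
  cycle 0 → 1 → 0: weight = 15, length = 2, mean = 15/2 ≈ 7.500
  cycle 1 → 0 → 1: weight = 15, length = 2, mean = 15/2 ≈ 7.500
Minimum mean = 1.000, attained e.g. along the cycle 1 → 1 with weight 1 and length 1. So λ(A) = 1/1 = 1.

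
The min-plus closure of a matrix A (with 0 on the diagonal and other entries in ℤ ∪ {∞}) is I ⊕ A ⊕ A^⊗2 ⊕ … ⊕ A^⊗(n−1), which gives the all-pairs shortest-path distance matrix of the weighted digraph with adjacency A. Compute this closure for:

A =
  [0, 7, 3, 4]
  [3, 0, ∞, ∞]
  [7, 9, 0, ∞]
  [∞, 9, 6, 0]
Closure =
  [0, 7, 3, 4]
  [3, 0, 6, 7]
  [7, 9, 0, 11]
  [12, 9, 6, 0]

This is the Floyd-Warshall all-pairs shortest-path computation. For each intermediate vertex k = 0, 1, …, 3, update dist[i][j] ← min(dist[i][j], dist[i][k] + dist[k][j]). The final matrix gives, for each (i, j), the minimum total weight of any directed path from i to j (possibly empty when i = j).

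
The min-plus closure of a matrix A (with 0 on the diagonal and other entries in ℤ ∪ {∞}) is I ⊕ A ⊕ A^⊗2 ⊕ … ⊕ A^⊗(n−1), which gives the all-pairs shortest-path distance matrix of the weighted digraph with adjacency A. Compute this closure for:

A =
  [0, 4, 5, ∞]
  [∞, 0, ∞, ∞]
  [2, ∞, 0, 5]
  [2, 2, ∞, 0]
Closure =
  [0, 4, 5, 10]
  [∞, 0, ∞, ∞]
  [2, 6, 0, 5]
  [2, 2, 7, 0]

This is the Floyd-Warshall all-pairs shortest-path computation. For each intermediate vertex k = 0, 1, …, 3, update dist[i][j] ← min(dist[i][j], dist[i][k] + dist[k][j]). The final matrix gives, for each (i, j), the minimum total weight of any directed path from i to j (possibly empty when i = j).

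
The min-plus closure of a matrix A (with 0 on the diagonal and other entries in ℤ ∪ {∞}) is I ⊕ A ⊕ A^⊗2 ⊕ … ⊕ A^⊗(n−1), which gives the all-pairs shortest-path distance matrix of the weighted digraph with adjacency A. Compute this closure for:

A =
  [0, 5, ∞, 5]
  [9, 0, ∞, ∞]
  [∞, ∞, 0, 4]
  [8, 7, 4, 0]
Closure =
  [0, 5, 9, 5]
  [9, 0, 18, 14]
  [12, 11, 0, 4]
  [8, 7, 4, 0]

This is the Floyd-Warshall all-pairs shortest-path computation. For each intermediate vertex k = 0, 1, …, 3, update dist[i][j] ← min(dist[i][j], dist[i][k] + dist[k][j]). The final matrix gives, for each (i, j), the minimum total weight of any directed path from i to j (possibly empty when i = j).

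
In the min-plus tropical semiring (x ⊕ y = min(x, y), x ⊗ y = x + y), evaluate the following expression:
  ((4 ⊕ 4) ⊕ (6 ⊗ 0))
((4 ⊕ 4) ⊕ (6 ⊗ 0)) = 4

Expand innermost to outermost. Recall ⊕ takes the minimum of its arguments and ⊗ takes their sum. Working out the expression ((4 ⊕ 4) ⊕ (6 ⊗ 0)) gives 4.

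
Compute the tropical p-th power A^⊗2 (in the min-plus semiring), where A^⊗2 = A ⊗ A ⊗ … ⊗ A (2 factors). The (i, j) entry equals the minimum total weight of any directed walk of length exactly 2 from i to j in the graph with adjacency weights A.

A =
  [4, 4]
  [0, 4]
A^⊗2 =
  [4, 8]
  [4, 4]

Each entry (A^⊗2)_ij equals the minimum over all length-2 walks i = v_0 → v_1 → … → v_2 = j of Σ_t A[v_t][v_{t+1}]. For example, for (i, j) = (0, 1) we minimise over 2 possible intermediate vertex sequences; the minimum is 8, attained along the walk 0 → 0 → 1.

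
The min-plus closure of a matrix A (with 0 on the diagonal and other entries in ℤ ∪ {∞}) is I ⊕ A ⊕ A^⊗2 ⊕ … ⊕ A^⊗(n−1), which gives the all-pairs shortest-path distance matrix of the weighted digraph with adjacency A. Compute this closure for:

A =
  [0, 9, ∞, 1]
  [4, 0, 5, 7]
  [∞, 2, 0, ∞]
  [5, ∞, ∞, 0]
Closure =
  [0, 9, 14, 1]
  [4, 0, 5, 5]
  [6, 2, 0, 7]
  [5, 14, 19, 0]

This is the Floyd-Warshall all-pairs shortest-path computation. For each intermediate vertex k = 0, 1, …, 3, update dist[i][j] ← min(dist[i][j], dist[i][k] + dist[k][j]). The final matrix gives, for each (i, j), the minimum total weight of any directed path from i to j (possibly empty when i = j).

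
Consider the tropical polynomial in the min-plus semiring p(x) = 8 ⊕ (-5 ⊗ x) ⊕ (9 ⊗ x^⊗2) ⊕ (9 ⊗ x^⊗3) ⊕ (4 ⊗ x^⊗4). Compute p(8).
p(8) = 3

A tropical monomial a ⊗ x^⊗i evaluates to a + i · x. Evaluating each term at x = 8:
  Term 0 contributes 8 + 0 · 8 = 8
  Term 1 contributes -5 + 1 · 8 = 3
  Term 2 contributes 9 + 2 · 8 = 25
  Term 3 contributes 9 + 3 · 8 = 33
  Term 4 contributes 4 + 4 · 8 = 36
p(8) = ⊕ of these = min[8, 3, 25, 33, 36] = 3.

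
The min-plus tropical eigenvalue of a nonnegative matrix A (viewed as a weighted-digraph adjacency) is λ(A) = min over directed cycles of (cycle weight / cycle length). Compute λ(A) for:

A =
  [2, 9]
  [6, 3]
λ(A) = 2

Enumerate directed cycles and compute their means (weight / length). Sample:
  cycle 0 → 0: weight = 2, length = 1, mean = 2/1 ≈ 2.000
  cycle 1 → 1: weight = 3, length = 1, mean = 3/1 ≈ 3.000
  cycle 0 → 1 → 0: weight = 15, length = 2, mean = 15/2 ≈ 7.500
  cycle 1 → 0 → 1: weight = 15, length = 2, mean = 15/2 ≈ 7.500
Minimum mean = 2.000, attained e.g. along the cycle 0 → 0 with weight 2 and length 1. So λ(A) = 2/1 = 2.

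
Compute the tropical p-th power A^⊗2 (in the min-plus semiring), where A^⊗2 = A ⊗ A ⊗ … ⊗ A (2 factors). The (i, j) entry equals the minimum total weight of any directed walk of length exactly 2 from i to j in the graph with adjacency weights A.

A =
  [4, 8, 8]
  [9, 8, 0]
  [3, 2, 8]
A^⊗2 =
  [8, 10, 8]
  [3, 2, 8]
  [7, 10, 2]

Each entry (A^⊗2)_ij equals the minimum over all length-2 walks i = v_0 → v_1 → … → v_2 = j of Σ_t A[v_t][v_{t+1}]. For example, for (i, j) = (0, 2) we minimise over 3 possible intermediate vertex sequences; the minimum is 8, attained along the walk 0 → 1 → 2.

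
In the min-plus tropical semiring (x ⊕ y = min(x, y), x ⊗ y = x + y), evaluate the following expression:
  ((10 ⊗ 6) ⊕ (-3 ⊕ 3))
((10 ⊗ 6) ⊕ (-3 ⊕ 3)) = -3

Expand innermost to outermost. Recall ⊕ takes the minimum of its arguments and ⊗ takes their sum. Working out the expression ((10 ⊗ 6) ⊕ (-3 ⊕ 3)) gives -3.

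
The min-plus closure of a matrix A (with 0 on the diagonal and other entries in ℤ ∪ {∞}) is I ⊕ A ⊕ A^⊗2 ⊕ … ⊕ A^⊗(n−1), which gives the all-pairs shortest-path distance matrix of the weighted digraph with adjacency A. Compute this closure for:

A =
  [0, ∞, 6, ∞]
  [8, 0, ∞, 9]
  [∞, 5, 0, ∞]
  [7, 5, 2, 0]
Closure =
  [0, 11, 6, 20]
  [8, 0, 11, 9]
  [13, 5, 0, 14]
  [7, 5, 2, 0]

This is the Floyd-Warshall all-pairs shortest-path computation. For each intermediate vertex k = 0, 1, …, 3, update dist[i][j] ← min(dist[i][j], dist[i][k] + dist[k][j]). The final matrix gives, for each (i, j), the minimum total weight of any directed path from i to j (possibly empty when i = j).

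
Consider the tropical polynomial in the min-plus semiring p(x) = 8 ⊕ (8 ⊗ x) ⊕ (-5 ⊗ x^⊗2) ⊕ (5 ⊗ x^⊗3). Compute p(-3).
p(-3) = -11

A tropical monomial a ⊗ x^⊗i evaluates to a + i · x. Evaluating each term at x = -3:
  Term 0 contributes 8 + 0 · -3 = 8
  Term 1 contributes 8 + 1 · -3 = 5
  Term 2 contributes -5 + 2 · -3 = -11
  Term 3 contributes 5 + 3 · -3 = -4
p(-3) = ⊕ of these = min[8, 5, -11, -4] = -11.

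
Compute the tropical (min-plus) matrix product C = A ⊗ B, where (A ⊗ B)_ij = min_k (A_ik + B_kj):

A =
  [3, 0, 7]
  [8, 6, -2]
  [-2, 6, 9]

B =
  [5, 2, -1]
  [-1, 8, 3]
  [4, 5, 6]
A ⊗ B =
  [-1, 5, 2]
  [2, 3, 4]
  [3, 0, -3]

Apply the min-plus product entry-by-entry:
  C[0][0] = min over k of (A[0][0] + B[0][0] = 3 + 5 = 8, A[0][1] + B[1][0] = 0 + -1 = -1, A[0][2] + B[2][0] = 7 + 4 = 11) = -1 (attained at k = 1)
  C[0][1] = min over k of (A[0][0] + B[0][1] = 3 + 2 = 5, A[0][1] + B[1][1] = 0 + 8 = 8, A[0][2] + B[2][1] = 7 + 5 = 12) = 5 (attained at k = 0)
  C[0][2] = min over k of (A[0][0] + B[0][2] = 3 + -1 = 2, A[0][1] + B[1][2] = 0 + 3 = 3, A[0][2] + B[2][2] = 7 + 6 = 13) = 2 (attained at k = 0)
  C[1][0] = min over k of (A[1][0] + B[0][0] = 8 + 5 = 13, A[1][1] + B[1][0] = 6 + -1 = 5, A[1][2] + B[2][0] = -2 + 4 = 2) = 2 (attained at k = 2)
  C[1][1] = min over k of (A[1][0] + B[0][1] = 8 + 2 = 10, A[1][1] + B[1][1] = 6 + 8 = 14, A[1][2] + B[2][1] = -2 + 5 = 3) = 3 (attained at k = 2)
  C[1][2] = min over k of (A[1][0] + B[0][2] = 8 + -1 = 7, A[1][1] + B[1][2] = 6 + 3 = 9, A[1][2] + B[2][2] = -2 + 6 = 4) = 4 (attained at k = 2)
  C[2][0] = min over k of (A[2][0] + B[0][0] = -2 + 5 = 3, A[2][1] + B[1][0] = 6 + -1 = 5, A[2][2] + B[2][0] = 9 + 4 = 13) = 3 (attained at k = 0)
  C[2][1] = min over k of (A[2][0] + B[0][1] = -2 + 2 = 0, A[2][1] + B[1][1] = 6 + 8 = 14, A[2][2] + B[2][1] = 9 + 5 = 14) = 0 (attained at k = 0)
  C[2][2] = min over k of (A[2][0] + B[0][2] = -2 + -1 = -3, A[2][1] + B[1][2] = 6 + 3 = 9, A[2][2] + B[2][2] = 9 + 6 = 15) = -3 (attained at k = 0)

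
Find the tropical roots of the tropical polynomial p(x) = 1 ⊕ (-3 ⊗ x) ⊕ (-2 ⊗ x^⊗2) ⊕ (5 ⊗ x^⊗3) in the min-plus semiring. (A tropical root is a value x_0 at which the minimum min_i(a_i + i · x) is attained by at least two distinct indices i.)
Roots: {-7, -1, 4}

Each tropical root is a break point of the lower envelope of the lines y = a_i + i · x (there are 4 lines, with slopes 0, 1, ..., 3). Only the lines that attain the minimum somewhere contribute to roots; other lines are dominated. Here the surviving (envelope) indices are i = 3, i = 2, i = 1, i = 0.
Intersections between consecutive envelope lines give the roots: for adjacent envelope indices i < j the intersection is x = (a_i − a_j) / (j − i). Reading off the sorted break points: {-7, -1, 4}.
Verification: at each break x_0, at least two indices attain the minimum of min_i(a_i + i · x_0).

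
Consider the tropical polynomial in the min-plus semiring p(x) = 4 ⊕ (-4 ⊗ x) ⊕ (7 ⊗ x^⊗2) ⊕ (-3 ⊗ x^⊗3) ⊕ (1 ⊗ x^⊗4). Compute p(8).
p(8) = 4

A tropical monomial a ⊗ x^⊗i evaluates to a + i · x. Evaluating each term at x = 8:
  Term 0 contributes 4 + 0 · 8 = 4
  Term 1 contributes -4 + 1 · 8 = 4
  Term 2 contributes 7 + 2 · 8 = 23
  Term 3 contributes -3 + 3 · 8 = 21
  Term 4 contributes 1 + 4 · 8 = 33
p(8) = ⊕ of these = min[4, 4, 23, 21, 33] = 4.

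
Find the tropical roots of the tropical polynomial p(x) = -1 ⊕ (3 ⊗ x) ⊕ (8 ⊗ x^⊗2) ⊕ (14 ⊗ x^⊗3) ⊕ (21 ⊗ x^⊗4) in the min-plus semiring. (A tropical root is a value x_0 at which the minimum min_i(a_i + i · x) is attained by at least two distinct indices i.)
Roots: {-7, -6, -5, -4}

Each tropical root is a break point of the lower envelope of the lines y = a_i + i · x (there are 5 lines, with slopes 0, 1, ..., 4). Only the lines that attain the minimum somewhere contribute to roots; other lines are dominated. Here the surviving (envelope) indices are i = 4, i = 3, i = 2, i = 1, i = 0.
Intersections between consecutive envelope lines give the roots: for adjacent envelope indices i < j the intersection is x = (a_i − a_j) / (j − i). Reading off the sorted break points: {-7, -6, -5, -4}.
Verification: at each break x_0, at least two indices attain the minimum of min_i(a_i + i · x_0).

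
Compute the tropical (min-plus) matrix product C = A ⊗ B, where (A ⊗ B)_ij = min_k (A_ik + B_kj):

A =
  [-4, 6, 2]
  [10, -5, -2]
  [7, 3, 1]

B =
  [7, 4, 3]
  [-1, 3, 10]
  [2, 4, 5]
A ⊗ B =
  [3, 0, -1]
  [-6, -2, 3]
  [2, 5, 6]

Apply the min-plus product entry-by-entry:
  C[0][0] = min over k of (A[0][0] + B[0][0] = -4 + 7 = 3, A[0][1] + B[1][0] = 6 + -1 = 5, A[0][2] + B[2][0] = 2 + 2 = 4) = 3 (attained at k = 0)
  C[0][1] = min over k of (A[0][0] + B[0][1] = -4 + 4 = 0, A[0][1] + B[1][1] = 6 + 3 = 9, A[0][2] + B[2][1] = 2 + 4 = 6) = 0 (attained at k = 0)
  C[0][2] = min over k of (A[0][0] + B[0][2] = -4 + 3 = -1, A[0][1] + B[1][2] = 6 + 10 = 16, A[0][2] + B[2][2] = 2 + 5 = 7) = -1 (attained at k = 0)
  C[1][0] = min over k of (A[1][0] + B[0][0] = 10 + 7 = 17, A[1][1] + B[1][0] = -5 + -1 = -6, A[1][2] + B[2][0] = -2 + 2 = 0) = -6 (attained at k = 1)
  C[1][1] = min over k of (A[1][0] + B[0][1] = 10 + 4 = 14, A[1][1] + B[1][1] = -5 + 3 = -2, A[1][2] + B[2][1] = -2 + 4 = 2) = -2 (attained at k = 1)
  C[1][2] = min over k of (A[1][0] + B[0][2] = 10 + 3 = 13, A[1][1] + B[1][2] = -5 + 10 = 5, A[1][2] + B[2][2] = -2 + 5 = 3) = 3 (attained at k = 2)
  C[2][0] = min over k of (A[2][0] + B[0][0] = 7 + 7 = 14, A[2][1] + B[1][0] = 3 + -1 = 2, A[2][2] + B[2][0] = 1 + 2 = 3) = 2 (attained at k = 1)
  C[2][1] = min over k of (A[2][0] + B[0][1] = 7 + 4 = 11, A[2][1] + B[1][1] = 3 + 3 = 6, A[2][2] + B[2][1] = 1 + 4 = 5) = 5 (attained at k = 2)
  C[2][2] = min over k of (A[2][0] + B[0][2] = 7 + 3 = 10, A[2][1] + B[1][2] = 3 + 10 = 13, A[2][2] + B[2][2] = 1 + 5 = 6) = 6 (attained at k = 2)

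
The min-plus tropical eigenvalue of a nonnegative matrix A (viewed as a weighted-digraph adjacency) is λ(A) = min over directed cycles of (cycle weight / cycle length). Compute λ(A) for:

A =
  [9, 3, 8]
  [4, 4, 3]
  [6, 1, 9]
λ(A) = 2

Enumerate directed cycles and compute their means (weight / length). Sample:
  cycle 0 → 0: weight = 9, length = 1, mean = 9/1 ≈ 9.000
  cycle 1 → 1: weight = 4, length = 1, mean = 4/1 ≈ 4.000
  cycle 2 → 2: weight = 9, length = 1, mean = 9/1 ≈ 9.000
  cycle 0 → 1 → 0: weight = 7, length = 2, mean = 7/2 ≈ 3.500
  cycle 0 → 2 → 0: weight = 14, length = 2, mean = 14/2 ≈ 7.000
  cycle 1 → 0 → 1: weight = 7, length = 2, mean = 7/2 ≈ 3.500
Minimum mean = 2.000, attained e.g. along the cycle 1 → 2 → 1 with weight 4 and length 2. So λ(A) = 4/2 = 2.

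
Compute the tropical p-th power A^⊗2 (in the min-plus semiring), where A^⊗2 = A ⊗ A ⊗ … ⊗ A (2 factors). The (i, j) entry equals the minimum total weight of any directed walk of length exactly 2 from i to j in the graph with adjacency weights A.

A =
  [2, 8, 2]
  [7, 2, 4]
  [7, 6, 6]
A^⊗2 =
  [4, 8, 4]
  [9, 4, 6]
  [9, 8, 9]

Each entry (A^⊗2)_ij equals the minimum over all length-2 walks i = v_0 → v_1 → … → v_2 = j of Σ_t A[v_t][v_{t+1}]. For example, for (i, j) = (0, 2) we minimise over 3 possible intermediate vertex sequences; the minimum is 4, attained along the walk 0 → 0 → 2.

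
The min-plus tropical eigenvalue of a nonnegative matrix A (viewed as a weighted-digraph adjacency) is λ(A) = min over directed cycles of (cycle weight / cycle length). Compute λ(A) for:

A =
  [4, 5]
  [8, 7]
λ(A) = 4

Enumerate directed cycles and compute their means (weight / length). Sample:
  cycle 0 → 0: weight = 4, length = 1, mean = 4/1 ≈ 4.000
  cycle 1 → 1: weight = 7, length = 1, mean = 7/1 ≈ 7.000
  cycle 0 → 1 → 0: weight = 13, length = 2, mean = 13/2 ≈ 6.500
  cycle 1 → 0 → 1: weight = 13, length = 2, mean = 13/2 ≈ 6.500
Minimum mean = 4.000, attained e.g. along the cycle 0 → 0 with weight 4 and length 1. So λ(A) = 4/1 = 4.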